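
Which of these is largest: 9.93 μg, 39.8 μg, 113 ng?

9.93 μg = 0.00000993 g
39.8 μg = 0.0000398 g
113 ng = 0.000000113 g

39.8 μg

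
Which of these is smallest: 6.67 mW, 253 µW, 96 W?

253 µW

6.67 mW = 0.00667 W
253 µW = 0.000253 W
96 W = 96 W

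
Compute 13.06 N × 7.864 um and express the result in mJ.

0.10270384 mJ

13.06 × 7.864e-6 = 102.70384e-6 J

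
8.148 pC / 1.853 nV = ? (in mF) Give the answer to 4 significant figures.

4.397 mF

(8.148 × 10^-12) / (1.853 × 10^-9) = 4.39719 × 10^-3 F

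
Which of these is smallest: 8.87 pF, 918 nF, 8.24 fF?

8.24 fF

8.87 pF = 0.00000000000887 F
918 nF = 0.000000918 F
8.24 fF = 0.00000000000000824 F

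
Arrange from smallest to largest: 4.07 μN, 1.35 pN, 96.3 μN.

4.07 μN = 0.00000407 N
1.35 pN = 0.00000000000135 N
96.3 μN = 0.0000963 N

1.35 pN < 4.07 μN < 96.3 μN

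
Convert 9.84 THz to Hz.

9840000000000 Hz

tera = 10^12, (no prefix) = 10^0; factor is 10^12.
9.84 × 10^12 = 9840000000000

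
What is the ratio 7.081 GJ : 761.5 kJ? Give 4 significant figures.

(7.081 × 10^9) / (761.5 × 10^3) = 0.0092988 × 10^6

9299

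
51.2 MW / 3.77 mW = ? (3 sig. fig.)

13600000000

(51.2e6) / (3.77e-3) = 13.58e9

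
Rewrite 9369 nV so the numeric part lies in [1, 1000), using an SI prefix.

= 9.369 × 10⁻⁶ V; 10⁻⁶ is micro.

9.369 µV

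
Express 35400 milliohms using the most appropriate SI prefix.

= 35.4 ohms; mantissa already in [1, 1000).

35.4 ohms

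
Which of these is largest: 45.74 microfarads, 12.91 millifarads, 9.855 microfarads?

12.91 millifarads

45.74 microfarads = 0.00004574 farads
12.91 millifarads = 0.01291 farads
9.855 microfarads = 0.000009855 farads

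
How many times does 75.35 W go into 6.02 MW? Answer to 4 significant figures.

79890

(6.02e6) / (75.35) = 0.079894e6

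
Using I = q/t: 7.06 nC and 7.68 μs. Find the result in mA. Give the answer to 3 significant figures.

0.919 mA

(7.06 × 10⁻⁹) / (7.68 × 10⁻⁶) = 0.91927 × 10⁻³ A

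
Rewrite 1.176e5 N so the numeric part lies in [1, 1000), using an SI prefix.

117.6 kN

= 117.6e3 N; 1e3 is kilo.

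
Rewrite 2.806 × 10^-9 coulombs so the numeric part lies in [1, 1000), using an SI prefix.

= 2.806 × 10^-9 coulombs; 10^-9 is nano.

2.806 nanocoulombs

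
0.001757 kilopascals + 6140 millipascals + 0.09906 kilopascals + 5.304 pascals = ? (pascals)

112.261 pascals

In pascals:
  0.001757 kilopascals = 0.001757 × 10³ pascals = 1.757
  6140 millipascals = 6140 × 10⁻³ pascals = 6.14
  0.09906 kilopascals = 0.09906 × 10³ pascals = 99.06
  5.304 pascals → 5.304
Sum: 1.757 + 6.14 + 99.06 + 5.304 = 112.261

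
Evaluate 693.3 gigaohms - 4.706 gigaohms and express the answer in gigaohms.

688.594 gigaohms

In gigaohms:
  693.3 gigaohms → 693.3
  4.706 gigaohms → 4.706
Difference: 693.3 - 4.706 = 688.594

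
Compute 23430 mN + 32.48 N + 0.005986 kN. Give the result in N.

In N:
  23430 mN = 23430e-3 N = 23.43
  32.48 N → 32.48
  0.005986 kN = 0.005986e3 N = 5.986
Sum: 23.43 + 32.48 + 5.986 = 61.896

61.896 N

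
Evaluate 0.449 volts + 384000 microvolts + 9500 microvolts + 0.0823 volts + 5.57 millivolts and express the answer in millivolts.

In millivolts:
  0.449 volts = 0.449e3 millivolts = 449
  384000 microvolts = 384000e-3 millivolts = 384
  9500 microvolts = 9500e-3 millivolts = 9.5
  0.0823 volts = 0.0823e3 millivolts = 82.3
  5.57 millivolts → 5.57
Sum: 449 + 384 + 9.5 + 82.3 + 5.57 = 930.37

930.37 millivolts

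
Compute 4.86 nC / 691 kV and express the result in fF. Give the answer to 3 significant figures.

(4.86 × 10⁻⁹) / (691 × 10³) = 0.0070333 × 10⁻¹² F

7.03 fF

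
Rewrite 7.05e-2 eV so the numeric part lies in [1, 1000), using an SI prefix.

70.5 meV

= 70.5e-3 eV; 1e-3 is milli.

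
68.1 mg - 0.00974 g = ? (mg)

58.36 mg

In mg:
  68.1 mg → 68.1
  0.00974 g = 0.00974 × 10³ mg = 9.74
Difference: 68.1 - 9.74 = 58.36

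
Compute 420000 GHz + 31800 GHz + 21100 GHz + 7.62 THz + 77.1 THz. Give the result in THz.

In THz:
  420000 GHz = 420000e-3 THz = 420
  31800 GHz = 31800e-3 THz = 31.8
  21100 GHz = 21100e-3 THz = 21.1
  7.62 THz → 7.62
  77.1 THz → 77.1
Sum: 420 + 31.8 + 21.1 + 7.62 + 77.1 = 557.62

557.62 THz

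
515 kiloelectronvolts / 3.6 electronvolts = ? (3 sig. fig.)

143000

(515e3) / (3.6) = 143.1e3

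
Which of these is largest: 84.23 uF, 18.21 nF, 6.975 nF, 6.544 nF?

84.23 uF = 0.00008423 F
18.21 nF = 0.00000001821 F
6.975 nF = 0.000000006975 F
6.544 nF = 0.000000006544 F

84.23 uF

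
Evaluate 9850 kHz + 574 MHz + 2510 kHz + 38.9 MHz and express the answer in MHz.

In MHz:
  9850 kHz = 9850 × 10^-3 MHz = 9.85
  574 MHz → 574
  2510 kHz = 2510 × 10^-3 MHz = 2.51
  38.9 MHz → 38.9
Sum: 9.85 + 574 + 2.51 + 38.9 = 625.26

625.26 MHz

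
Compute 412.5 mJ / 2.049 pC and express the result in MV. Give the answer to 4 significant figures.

201300 MV

(412.5 × 10^-3) / (2.049 × 10^-12) = 201.318 × 10^9 V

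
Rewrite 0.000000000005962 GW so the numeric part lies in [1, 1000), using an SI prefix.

= 5.962 × 10⁻³ W; 10⁻³ is milli.

5.962 mW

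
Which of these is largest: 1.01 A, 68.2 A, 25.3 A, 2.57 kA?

1.01 A = 1.01 A
68.2 A = 68.2 A
25.3 A = 25.3 A
2.57 kA = 2570 A

2.57 kA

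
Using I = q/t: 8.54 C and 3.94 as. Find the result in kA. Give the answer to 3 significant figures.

2170000000000000 kA

(8.54) / (3.94 × 10^-18) = 2.1675 × 10^18 A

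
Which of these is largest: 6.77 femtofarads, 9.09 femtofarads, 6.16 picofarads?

6.16 picofarads

6.77 femtofarads = 0.00000000000000677 farads
9.09 femtofarads = 0.00000000000000909 farads
6.16 picofarads = 0.00000000000616 farads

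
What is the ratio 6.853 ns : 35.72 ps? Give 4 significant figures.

191.9

(6.853e-9) / (35.72e-12) = 0.19185e3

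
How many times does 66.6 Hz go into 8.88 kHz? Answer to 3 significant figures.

(8.88 × 10³) / (66.6) = 0.1333 × 10³

133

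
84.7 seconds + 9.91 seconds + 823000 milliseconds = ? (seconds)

917.61 seconds

In seconds:
  84.7 seconds → 84.7
  9.91 seconds → 9.91
  823000 milliseconds = 823000 × 10^-3 seconds = 823
Sum: 84.7 + 9.91 + 823 = 917.61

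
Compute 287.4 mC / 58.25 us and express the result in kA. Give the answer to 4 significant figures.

(287.4 × 10^-3) / (58.25 × 10^-6) = 4.93391 × 10^3 A

4.934 kA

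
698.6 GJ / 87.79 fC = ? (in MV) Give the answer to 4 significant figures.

7958000000000000000 MV

(698.6e9) / (87.79e-15) = 7.95763e24 V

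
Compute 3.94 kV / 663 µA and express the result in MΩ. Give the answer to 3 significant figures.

(3.94e3) / (663e-6) = 0.0059427e9 Ω

5.94 MΩ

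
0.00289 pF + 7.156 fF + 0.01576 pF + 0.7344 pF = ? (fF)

In fF:
  0.00289 pF = 0.00289e3 fF = 2.89
  7.156 fF → 7.156
  0.01576 pF = 0.01576e3 fF = 15.76
  0.7344 pF = 0.7344e3 fF = 734.4
Sum: 2.89 + 7.156 + 15.76 + 734.4 = 760.206

760.206 fF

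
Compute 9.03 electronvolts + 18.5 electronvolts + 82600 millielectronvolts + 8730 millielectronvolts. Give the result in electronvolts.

In electronvolts:
  9.03 electronvolts → 9.03
  18.5 electronvolts → 18.5
  82600 millielectronvolts = 82600 × 10^-3 electronvolts = 82.6
  8730 millielectronvolts = 8730 × 10^-3 electronvolts = 8.73
Sum: 9.03 + 18.5 + 82.6 + 8.73 = 118.86

118.86 electronvolts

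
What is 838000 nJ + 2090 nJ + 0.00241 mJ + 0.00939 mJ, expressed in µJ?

851.89 µJ

In µJ:
  838000 nJ = 838000 × 10⁻³ µJ = 838
  2090 nJ = 2090 × 10⁻³ µJ = 2.09
  0.00241 mJ = 0.00241 × 10³ µJ = 2.41
  0.00939 mJ = 0.00939 × 10³ µJ = 9.39
Sum: 838 + 2.09 + 2.41 + 9.39 = 851.89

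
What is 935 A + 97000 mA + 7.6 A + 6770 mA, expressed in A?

1046.37 A

In A:
  935 A → 935
  97000 mA = 97000 × 10⁻³ A = 97
  7.6 A → 7.6
  6770 mA = 6770 × 10⁻³ A = 6.77
Sum: 935 + 97 + 7.6 + 6.77 = 1046.37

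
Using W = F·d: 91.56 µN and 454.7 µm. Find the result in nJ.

41.632332 nJ

91.56 × 10^-6 × 454.7 × 10^-6 = 41632.332 × 10^-12 J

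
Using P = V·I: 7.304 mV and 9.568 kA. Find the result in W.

69.884672 W

7.304 × 10^-3 × 9.568 × 10^3 = 69.884672 W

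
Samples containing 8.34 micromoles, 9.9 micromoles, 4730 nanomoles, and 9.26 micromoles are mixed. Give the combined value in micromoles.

In micromoles:
  8.34 micromoles → 8.34
  9.9 micromoles → 9.9
  4730 nanomoles = 4730 × 10^-3 micromoles = 4.73
  9.26 micromoles → 9.26
Sum: 8.34 + 9.9 + 4.73 + 9.26 = 32.23

32.23 micromoles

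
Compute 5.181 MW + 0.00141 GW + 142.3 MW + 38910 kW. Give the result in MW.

187.801 MW

In MW:
  5.181 MW → 5.181
  0.00141 GW = 0.00141 × 10³ MW = 1.41
  142.3 MW → 142.3
  38910 kW = 38910 × 10⁻³ MW = 38.91
Sum: 5.181 + 1.41 + 142.3 + 38.91 = 187.801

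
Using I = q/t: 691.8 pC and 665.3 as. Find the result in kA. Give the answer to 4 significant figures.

(691.8 × 10^-12) / (665.3 × 10^-18) = 1.03983 × 10^6 A

1040 kA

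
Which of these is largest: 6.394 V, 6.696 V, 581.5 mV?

6.696 V

6.394 V = 6.394 V
6.696 V = 6.696 V
581.5 mV = 0.5815 V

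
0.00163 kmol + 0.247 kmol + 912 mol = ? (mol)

In mol:
  0.00163 kmol = 0.00163 × 10³ mol = 1.63
  0.247 kmol = 0.247 × 10³ mol = 247
  912 mol → 912
Sum: 1.63 + 247 + 912 = 1160.63

1160.63 mol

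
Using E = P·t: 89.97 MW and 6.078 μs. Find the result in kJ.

0.54683766 kJ

89.97 × 10^6 × 6.078 × 10^-6 = 546.83766 J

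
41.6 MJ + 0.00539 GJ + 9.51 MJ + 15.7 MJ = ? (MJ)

In MJ:
  41.6 MJ → 41.6
  0.00539 GJ = 0.00539 × 10³ MJ = 5.39
  9.51 MJ → 9.51
  15.7 MJ → 15.7
Sum: 41.6 + 5.39 + 9.51 + 15.7 = 72.2

72.2 MJ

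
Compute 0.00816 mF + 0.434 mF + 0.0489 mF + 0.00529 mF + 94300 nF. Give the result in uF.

590.65 uF

In uF:
  0.00816 mF = 0.00816 × 10³ uF = 8.16
  0.434 mF = 0.434 × 10³ uF = 434
  0.0489 mF = 0.0489 × 10³ uF = 48.9
  0.00529 mF = 0.00529 × 10³ uF = 5.29
  94300 nF = 94300 × 10⁻³ uF = 94.3
Sum: 8.16 + 434 + 48.9 + 5.29 + 94.3 = 590.65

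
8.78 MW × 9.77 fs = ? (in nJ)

85.7806 nJ

8.78e6 × 9.77e-15 = 85.7806e-9 J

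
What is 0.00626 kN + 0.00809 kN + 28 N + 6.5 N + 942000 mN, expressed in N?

990.85 N

In N:
  0.00626 kN = 0.00626e3 N = 6.26
  0.00809 kN = 0.00809e3 N = 8.09
  28 N → 28
  6.5 N → 6.5
  942000 mN = 942000e-3 N = 942
Sum: 6.26 + 8.09 + 28 + 6.5 + 942 = 990.85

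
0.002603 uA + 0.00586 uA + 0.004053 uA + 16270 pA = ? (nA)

28.786 nA

In nA:
  0.002603 uA = 0.002603e3 nA = 2.603
  0.00586 uA = 0.00586e3 nA = 5.86
  0.004053 uA = 0.004053e3 nA = 4.053
  16270 pA = 16270e-3 nA = 16.27
Sum: 2.603 + 5.86 + 4.053 + 16.27 = 28.786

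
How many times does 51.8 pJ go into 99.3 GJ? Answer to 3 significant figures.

(99.3 × 10⁹) / (51.8 × 10⁻¹²) = 1.917 × 10²¹

1920000000000000000000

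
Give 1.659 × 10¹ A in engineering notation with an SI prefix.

16.59 A

= 16.59 A; mantissa already in [1, 1000).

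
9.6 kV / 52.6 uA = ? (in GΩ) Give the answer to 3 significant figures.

0.183 GΩ

(9.6 × 10^3) / (52.6 × 10^-6) = 0.18251 × 10^9 Ω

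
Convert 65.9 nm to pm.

nano = 10^-9, pico = 10^-12; factor is 10^3.
65.9 × 10^3 = 65900

65900 pm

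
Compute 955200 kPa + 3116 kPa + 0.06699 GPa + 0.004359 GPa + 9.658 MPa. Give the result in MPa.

In MPa:
  955200 kPa = 955200 × 10⁻³ MPa = 955.2
  3116 kPa = 3116 × 10⁻³ MPa = 3.116
  0.06699 GPa = 0.06699 × 10³ MPa = 66.99
  0.004359 GPa = 0.004359 × 10³ MPa = 4.359
  9.658 MPa → 9.658
Sum: 955.2 + 3.116 + 66.99 + 4.359 + 9.658 = 1039.323

1039.323 MPa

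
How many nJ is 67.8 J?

(no prefix) = 10⁰, nano = 10⁻⁹; factor is 10⁹.
67.8 × 10⁹ = 67800000000

67800000000 nJ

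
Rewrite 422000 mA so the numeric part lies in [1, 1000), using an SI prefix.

422 A

= 422 A; mantissa already in [1, 1000).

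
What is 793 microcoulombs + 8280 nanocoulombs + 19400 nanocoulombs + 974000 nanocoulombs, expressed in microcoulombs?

In microcoulombs:
  793 microcoulombs → 793
  8280 nanocoulombs = 8280 × 10⁻³ microcoulombs = 8.28
  19400 nanocoulombs = 19400 × 10⁻³ microcoulombs = 19.4
  974000 nanocoulombs = 974000 × 10⁻³ microcoulombs = 974
Sum: 793 + 8.28 + 19.4 + 974 = 1794.68

1794.68 microcoulombs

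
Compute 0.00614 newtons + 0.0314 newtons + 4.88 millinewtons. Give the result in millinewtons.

In millinewtons:
  0.00614 newtons = 0.00614 × 10^3 millinewtons = 6.14
  0.0314 newtons = 0.0314 × 10^3 millinewtons = 31.4
  4.88 millinewtons → 4.88
Sum: 6.14 + 31.4 + 4.88 = 42.42

42.42 millinewtons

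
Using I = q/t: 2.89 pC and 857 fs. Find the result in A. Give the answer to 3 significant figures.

3.37 A

(2.89 × 10^-12) / (857 × 10^-15) = 0.0033722 × 10^3 A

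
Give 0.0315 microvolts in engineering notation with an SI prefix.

31.5 nanovolts

= 31.5e-9 volts; 1e-9 is nano.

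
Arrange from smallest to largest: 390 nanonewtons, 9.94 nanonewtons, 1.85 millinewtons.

9.94 nanonewtons < 390 nanonewtons < 1.85 millinewtons

390 nanonewtons = 0.00000039 newtons
9.94 nanonewtons = 0.00000000994 newtons
1.85 millinewtons = 0.00185 newtons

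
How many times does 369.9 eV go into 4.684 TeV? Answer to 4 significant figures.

12660000000

(4.684e12) / (369.9) = 0.012663e12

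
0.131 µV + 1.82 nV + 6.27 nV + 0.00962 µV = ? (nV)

In nV:
  0.131 µV = 0.131e3 nV = 131
  1.82 nV → 1.82
  6.27 nV → 6.27
  0.00962 µV = 0.00962e3 nV = 9.62
Sum: 131 + 1.82 + 6.27 + 9.62 = 148.71

148.71 nV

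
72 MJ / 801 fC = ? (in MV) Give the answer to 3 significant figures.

89900000000000 MV

(72e6) / (801e-15) = 0.089888e21 V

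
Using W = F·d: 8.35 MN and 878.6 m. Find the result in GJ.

8.35e6 × 878.6 = 7336.31e6 J

7.33631 GJ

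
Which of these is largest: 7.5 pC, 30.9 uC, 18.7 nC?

7.5 pC = 0.0000000000075 C
30.9 uC = 0.0000309 C
18.7 nC = 0.0000000187 C

30.9 uC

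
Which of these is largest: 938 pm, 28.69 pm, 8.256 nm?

8.256 nm

938 pm = 0.000000000938 m
28.69 pm = 0.00000000002869 m
8.256 nm = 0.000000008256 m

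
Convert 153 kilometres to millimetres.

kilo = 10^3, milli = 10^-3; factor is 10^6.
153 × 10^6 = 153000000

153000000 millimetres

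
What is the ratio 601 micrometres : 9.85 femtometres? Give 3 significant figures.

61000000000

(601 × 10⁻⁶) / (9.85 × 10⁻¹⁵) = 61.02 × 10⁹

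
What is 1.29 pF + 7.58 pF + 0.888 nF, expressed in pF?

In pF:
  1.29 pF → 1.29
  7.58 pF → 7.58
  0.888 nF = 0.888 × 10^3 pF = 888
Sum: 1.29 + 7.58 + 888 = 896.87

896.87 pF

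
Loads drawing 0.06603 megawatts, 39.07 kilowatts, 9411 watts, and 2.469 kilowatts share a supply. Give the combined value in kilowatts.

In kilowatts:
  0.06603 megawatts = 0.06603 × 10³ kilowatts = 66.03
  39.07 kilowatts → 39.07
  9411 watts = 9411 × 10⁻³ kilowatts = 9.411
  2.469 kilowatts → 2.469
Sum: 66.03 + 39.07 + 9.411 + 2.469 = 116.98

116.98 kilowatts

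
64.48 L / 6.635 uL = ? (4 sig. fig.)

9718000

(64.48) / (6.635 × 10⁻⁶) = 9.7182 × 10⁶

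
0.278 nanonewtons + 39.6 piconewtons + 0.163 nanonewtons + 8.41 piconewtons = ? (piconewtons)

In piconewtons:
  0.278 nanonewtons = 0.278 × 10³ piconewtons = 278
  39.6 piconewtons → 39.6
  0.163 nanonewtons = 0.163 × 10³ piconewtons = 163
  8.41 piconewtons → 8.41
Sum: 278 + 39.6 + 163 + 8.41 = 489.01

489.01 piconewtons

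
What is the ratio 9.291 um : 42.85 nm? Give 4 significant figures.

(9.291 × 10^-6) / (42.85 × 10^-9) = 0.21683 × 10^3

216.8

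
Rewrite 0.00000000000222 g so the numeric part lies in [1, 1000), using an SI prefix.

2.22 pg

= 2.22e-12 g; 1e-12 is pico.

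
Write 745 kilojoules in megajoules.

0.745 megajoules

kilo = 10³, mega = 10⁶; factor is 10⁻³.
745 × 10⁻³ = 0.745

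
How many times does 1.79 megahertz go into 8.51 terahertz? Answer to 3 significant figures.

4750000

(8.51 × 10^12) / (1.79 × 10^6) = 4.754 × 10^6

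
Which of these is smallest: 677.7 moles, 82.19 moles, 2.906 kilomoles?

677.7 moles = 677.7 moles
82.19 moles = 82.19 moles
2.906 kilomoles = 2906 moles

82.19 moles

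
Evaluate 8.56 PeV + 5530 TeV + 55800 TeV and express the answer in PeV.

In PeV:
  8.56 PeV → 8.56
  5530 TeV = 5530 × 10^-3 PeV = 5.53
  55800 TeV = 55800 × 10^-3 PeV = 55.8
Sum: 8.56 + 5.53 + 55.8 = 69.89

69.89 PeV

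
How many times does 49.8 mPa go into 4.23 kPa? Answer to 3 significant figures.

84900

(4.23e3) / (49.8e-3) = 0.08494e6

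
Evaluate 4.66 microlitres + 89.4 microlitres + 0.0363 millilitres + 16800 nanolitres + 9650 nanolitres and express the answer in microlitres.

In microlitres:
  4.66 microlitres → 4.66
  89.4 microlitres → 89.4
  0.0363 millilitres = 0.0363 × 10^3 microlitres = 36.3
  16800 nanolitres = 16800 × 10^-3 microlitres = 16.8
  9650 nanolitres = 9650 × 10^-3 microlitres = 9.65
Sum: 4.66 + 89.4 + 36.3 + 16.8 + 9.65 = 156.81

156.81 microlitres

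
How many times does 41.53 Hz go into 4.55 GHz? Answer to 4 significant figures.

(4.55e9) / (41.53) = 0.10956e9

109600000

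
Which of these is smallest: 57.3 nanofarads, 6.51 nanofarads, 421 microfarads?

57.3 nanofarads = 0.0000000573 farads
6.51 nanofarads = 0.00000000651 farads
421 microfarads = 0.000421 farads

6.51 nanofarads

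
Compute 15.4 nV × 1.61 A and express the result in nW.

24.794 nW

15.4 × 10⁻⁹ × 1.61 = 24.794 × 10⁻⁹ W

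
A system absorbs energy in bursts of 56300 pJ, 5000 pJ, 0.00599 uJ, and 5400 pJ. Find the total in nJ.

72.69 nJ

In nJ:
  56300 pJ = 56300 × 10⁻³ nJ = 56.3
  5000 pJ = 5000 × 10⁻³ nJ = 5
  0.00599 uJ = 0.00599 × 10³ nJ = 5.99
  5400 pJ = 5400 × 10⁻³ nJ = 5.4
Sum: 56.3 + 5 + 5.99 + 5.4 = 72.69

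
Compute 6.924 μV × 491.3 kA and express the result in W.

6.924 × 10⁻⁶ × 491.3 × 10³ = 3401.7612 × 10⁻³ W

3.4017612 W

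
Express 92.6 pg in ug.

0.0000926 ug

pico = 10⁻¹², micro = 10⁻⁶; factor is 10⁻⁶.
92.6 × 10⁻⁶ = 0.0000926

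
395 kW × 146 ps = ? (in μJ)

57.67 μJ

395e3 × 146e-12 = 57670e-9 J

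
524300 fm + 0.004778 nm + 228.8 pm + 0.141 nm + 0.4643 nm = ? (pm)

1363.178 pm

In pm:
  524300 fm = 524300e-3 pm = 524.3
  0.004778 nm = 0.004778e3 pm = 4.778
  228.8 pm → 228.8
  0.141 nm = 0.141e3 pm = 141
  0.4643 nm = 0.4643e3 pm = 464.3
Sum: 524.3 + 4.778 + 228.8 + 141 + 464.3 = 1363.178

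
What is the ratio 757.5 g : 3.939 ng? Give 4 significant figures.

(757.5) / (3.939 × 10⁻⁹) = 192.31 × 10⁹

192300000000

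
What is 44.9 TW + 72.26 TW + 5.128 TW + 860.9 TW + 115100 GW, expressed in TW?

1098.288 TW

In TW:
  44.9 TW → 44.9
  72.26 TW → 72.26
  5.128 TW → 5.128
  860.9 TW → 860.9
  115100 GW = 115100 × 10^-3 TW = 115.1
Sum: 44.9 + 72.26 + 5.128 + 860.9 + 115.1 = 1098.288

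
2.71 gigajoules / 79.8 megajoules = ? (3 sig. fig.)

34.0

(2.71 × 10⁹) / (79.8 × 10⁶) = 0.03396 × 10³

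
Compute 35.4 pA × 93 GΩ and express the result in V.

3.2922 V

35.4e-12 × 93e9 = 3292.2e-3 V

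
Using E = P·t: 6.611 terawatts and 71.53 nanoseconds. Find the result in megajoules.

6.611e12 × 71.53e-9 = 472.88483e3 J

0.47288483 megajoules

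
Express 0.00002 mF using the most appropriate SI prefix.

= 20e-9 F; 1e-9 is nano.

20 nF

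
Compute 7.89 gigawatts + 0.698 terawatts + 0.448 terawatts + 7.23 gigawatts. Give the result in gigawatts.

1161.12 gigawatts

In gigawatts:
  7.89 gigawatts → 7.89
  0.698 terawatts = 0.698 × 10^3 gigawatts = 698
  0.448 terawatts = 0.448 × 10^3 gigawatts = 448
  7.23 gigawatts → 7.23
Sum: 7.89 + 698 + 448 + 7.23 = 1161.12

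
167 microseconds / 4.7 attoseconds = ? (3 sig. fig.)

(167e-6) / (4.7e-18) = 35.53e12

35500000000000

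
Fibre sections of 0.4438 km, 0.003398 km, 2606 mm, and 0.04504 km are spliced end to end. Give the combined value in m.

494.844 m

In m:
  0.4438 km = 0.4438 × 10^3 m = 443.8
  0.003398 km = 0.003398 × 10^3 m = 3.398
  2606 mm = 2606 × 10^-3 m = 2.606
  0.04504 km = 0.04504 × 10^3 m = 45.04
Sum: 443.8 + 3.398 + 2.606 + 45.04 = 494.844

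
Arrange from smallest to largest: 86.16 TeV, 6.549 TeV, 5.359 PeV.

86.16 TeV = 86160000000000 eV
6.549 TeV = 6549000000000 eV
5.359 PeV = 5359000000000000 eV

6.549 TeV < 86.16 TeV < 5.359 PeV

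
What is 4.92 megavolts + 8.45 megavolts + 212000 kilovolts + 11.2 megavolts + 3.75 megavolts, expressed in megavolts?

In megavolts:
  4.92 megavolts → 4.92
  8.45 megavolts → 8.45
  212000 kilovolts = 212000 × 10⁻³ megavolts = 212
  11.2 megavolts → 11.2
  3.75 megavolts → 3.75
Sum: 4.92 + 8.45 + 212 + 11.2 + 3.75 = 240.32

240.32 megavolts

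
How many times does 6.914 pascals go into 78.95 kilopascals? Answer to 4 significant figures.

11420

(78.95 × 10³) / (6.914) = 11.419 × 10³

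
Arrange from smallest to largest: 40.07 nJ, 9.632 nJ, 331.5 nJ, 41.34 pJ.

41.34 pJ < 9.632 nJ < 40.07 nJ < 331.5 nJ

40.07 nJ = 0.00000004007 J
9.632 nJ = 0.000000009632 J
331.5 nJ = 0.0000003315 J
41.34 pJ = 0.00000000004134 J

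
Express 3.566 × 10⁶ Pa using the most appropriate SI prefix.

= 3.566 × 10⁶ Pa; 10⁶ is mega.

3.566 MPa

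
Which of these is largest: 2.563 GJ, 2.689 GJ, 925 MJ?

2.689 GJ

2.563 GJ = 2563000000 J
2.689 GJ = 2689000000 J
925 MJ = 925000000 J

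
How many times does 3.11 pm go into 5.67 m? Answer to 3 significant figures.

(5.67) / (3.11e-12) = 1.823e12

1820000000000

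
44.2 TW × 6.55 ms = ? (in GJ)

289.51 GJ

44.2 × 10^12 × 6.55 × 10^-3 = 289.51 × 10^9 J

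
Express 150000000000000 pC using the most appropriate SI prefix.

= 150 C; mantissa already in [1, 1000).

150 C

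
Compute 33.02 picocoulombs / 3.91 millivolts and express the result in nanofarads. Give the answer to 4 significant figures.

8.445 nanofarads

(33.02 × 10⁻¹²) / (3.91 × 10⁻³) = 8.44501 × 10⁻⁹ F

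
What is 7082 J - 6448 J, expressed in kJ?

In kJ:
  7082 J = 7082 × 10^-3 kJ = 7.082
  6448 J = 6448 × 10^-3 kJ = 6.448
Difference: 7.082 - 6.448 = 0.634

0.634 kJ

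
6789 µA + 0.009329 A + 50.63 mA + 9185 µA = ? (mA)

In mA:
  6789 µA = 6789e-3 mA = 6.789
  0.009329 A = 0.009329e3 mA = 9.329
  50.63 mA → 50.63
  9185 µA = 9185e-3 mA = 9.185
Sum: 6.789 + 9.329 + 50.63 + 9.185 = 75.933

75.933 mA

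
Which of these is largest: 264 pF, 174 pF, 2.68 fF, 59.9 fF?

264 pF = 0.000000000264 F
174 pF = 0.000000000174 F
2.68 fF = 0.00000000000000268 F
59.9 fF = 0.0000000000000599 F

264 pF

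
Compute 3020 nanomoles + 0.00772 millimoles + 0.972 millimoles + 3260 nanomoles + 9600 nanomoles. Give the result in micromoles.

995.6 micromoles

In micromoles:
  3020 nanomoles = 3020 × 10⁻³ micromoles = 3.02
  0.00772 millimoles = 0.00772 × 10³ micromoles = 7.72
  0.972 millimoles = 0.972 × 10³ micromoles = 972
  3260 nanomoles = 3260 × 10⁻³ micromoles = 3.26
  9600 nanomoles = 9600 × 10⁻³ micromoles = 9.6
Sum: 3.02 + 7.72 + 972 + 3.26 + 9.6 = 995.6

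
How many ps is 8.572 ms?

milli = 1e-3, pico = 1e-12; factor is 1e9.
8.572 × 1e9 = 8572000000

8572000000 ps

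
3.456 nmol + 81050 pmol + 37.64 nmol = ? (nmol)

In nmol:
  3.456 nmol → 3.456
  81050 pmol = 81050 × 10⁻³ nmol = 81.05
  37.64 nmol → 37.64
Sum: 3.456 + 81.05 + 37.64 = 122.146

122.146 nmol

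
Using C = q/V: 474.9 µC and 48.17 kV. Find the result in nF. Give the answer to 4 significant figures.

9.859 nF

(474.9 × 10⁻⁶) / (48.17 × 10³) = 9.85883 × 10⁻⁹ F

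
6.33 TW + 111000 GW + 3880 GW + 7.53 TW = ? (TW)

In TW:
  6.33 TW → 6.33
  111000 GW = 111000 × 10^-3 TW = 111
  3880 GW = 3880 × 10^-3 TW = 3.88
  7.53 TW → 7.53
Sum: 6.33 + 111 + 3.88 + 7.53 = 128.74

128.74 TW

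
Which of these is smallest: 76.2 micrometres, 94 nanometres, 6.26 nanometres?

6.26 nanometres

76.2 micrometres = 0.0000762 metres
94 nanometres = 0.000000094 metres
6.26 nanometres = 0.00000000626 metres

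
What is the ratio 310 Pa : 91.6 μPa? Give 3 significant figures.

(310) / (91.6 × 10^-6) = 3.384 × 10^6

3380000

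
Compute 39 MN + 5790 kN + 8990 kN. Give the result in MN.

53.78 MN

In MN:
  39 MN → 39
  5790 kN = 5790e-3 MN = 5.79
  8990 kN = 8990e-3 MN = 8.99
Sum: 39 + 5.79 + 8.99 = 53.78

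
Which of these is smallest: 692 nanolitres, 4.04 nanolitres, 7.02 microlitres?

692 nanolitres = 0.000000692 litres
4.04 nanolitres = 0.00000000404 litres
7.02 microlitres = 0.00000702 litres

4.04 nanolitres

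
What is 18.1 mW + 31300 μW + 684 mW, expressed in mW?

733.4 mW

In mW:
  18.1 mW → 18.1
  31300 μW = 31300 × 10⁻³ mW = 31.3
  684 mW → 684
Sum: 18.1 + 31.3 + 684 = 733.4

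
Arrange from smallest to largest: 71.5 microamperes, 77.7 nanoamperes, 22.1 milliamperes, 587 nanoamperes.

77.7 nanoamperes < 587 nanoamperes < 71.5 microamperes < 22.1 milliamperes

71.5 microamperes = 0.0000715 amperes
77.7 nanoamperes = 0.0000000777 amperes
22.1 milliamperes = 0.0221 amperes
587 nanoamperes = 0.000000587 amperes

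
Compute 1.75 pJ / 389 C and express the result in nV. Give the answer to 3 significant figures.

0.00000450 nV

(1.75 × 10^-12) / (389) = 0.0044987 × 10^-12 V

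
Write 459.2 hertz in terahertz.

0.0000000004592 terahertz

(no prefix) = 10^0, tera = 10^12; factor is 10^-12.
459.2 × 10^-12 = 0.0000000004592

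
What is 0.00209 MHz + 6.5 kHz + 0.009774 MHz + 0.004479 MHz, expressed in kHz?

22.843 kHz

In kHz:
  0.00209 MHz = 0.00209e3 kHz = 2.09
  6.5 kHz → 6.5
  0.009774 MHz = 0.009774e3 kHz = 9.774
  0.004479 MHz = 0.004479e3 kHz = 4.479
Sum: 2.09 + 6.5 + 9.774 + 4.479 = 22.843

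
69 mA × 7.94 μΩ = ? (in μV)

69 × 10⁻³ × 7.94 × 10⁻⁶ = 547.86 × 10⁻⁹ V

0.54786 μV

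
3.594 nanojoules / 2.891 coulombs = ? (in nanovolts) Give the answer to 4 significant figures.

1.243 nanovolts

(3.594 × 10⁻⁹) / (2.891) = 1.24317 × 10⁻⁹ V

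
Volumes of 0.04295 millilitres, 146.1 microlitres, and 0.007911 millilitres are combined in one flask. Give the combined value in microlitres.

In microlitres:
  0.04295 millilitres = 0.04295 × 10³ microlitres = 42.95
  146.1 microlitres → 146.1
  0.007911 millilitres = 0.007911 × 10³ microlitres = 7.911
Sum: 42.95 + 146.1 + 7.911 = 196.961

196.961 microlitres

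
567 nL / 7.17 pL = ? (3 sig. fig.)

(567 × 10^-9) / (7.17 × 10^-12) = 79.08 × 10^3

79100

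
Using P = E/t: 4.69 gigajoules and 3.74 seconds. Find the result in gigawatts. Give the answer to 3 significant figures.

1.25 gigawatts

(4.69 × 10^9) / (3.74) = 1.254 × 10^9 W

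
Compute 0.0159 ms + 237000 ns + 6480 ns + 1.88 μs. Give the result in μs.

In μs:
  0.0159 ms = 0.0159e3 μs = 15.9
  237000 ns = 237000e-3 μs = 237
  6480 ns = 6480e-3 μs = 6.48
  1.88 μs → 1.88
Sum: 15.9 + 237 + 6.48 + 1.88 = 261.26

261.26 μs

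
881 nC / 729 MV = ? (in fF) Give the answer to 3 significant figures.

(881e-9) / (729e6) = 1.2085e-15 F

1.21 fF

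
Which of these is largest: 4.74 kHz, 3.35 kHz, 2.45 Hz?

4.74 kHz = 4740 Hz
3.35 kHz = 3350 Hz
2.45 Hz = 2.45 Hz

4.74 kHz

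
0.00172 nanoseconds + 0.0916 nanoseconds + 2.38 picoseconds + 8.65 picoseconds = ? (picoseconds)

In picoseconds:
  0.00172 nanoseconds = 0.00172 × 10³ picoseconds = 1.72
  0.0916 nanoseconds = 0.0916 × 10³ picoseconds = 91.6
  2.38 picoseconds → 2.38
  8.65 picoseconds → 8.65
Sum: 1.72 + 91.6 + 2.38 + 8.65 = 104.35

104.35 picoseconds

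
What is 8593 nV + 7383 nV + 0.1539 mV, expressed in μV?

In μV:
  8593 nV = 8593e-3 μV = 8.593
  7383 nV = 7383e-3 μV = 7.383
  0.1539 mV = 0.1539e3 μV = 153.9
Sum: 8.593 + 7.383 + 153.9 = 169.876

169.876 μV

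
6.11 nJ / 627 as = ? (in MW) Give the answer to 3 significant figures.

9.74 MW

(6.11 × 10⁻⁹) / (627 × 10⁻¹⁸) = 0.0097448 × 10⁹ W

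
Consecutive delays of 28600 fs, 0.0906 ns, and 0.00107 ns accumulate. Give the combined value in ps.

In ps:
  28600 fs = 28600 × 10^-3 ps = 28.6
  0.0906 ns = 0.0906 × 10^3 ps = 90.6
  0.00107 ns = 0.00107 × 10^3 ps = 1.07
Sum: 28.6 + 90.6 + 1.07 = 120.27

120.27 ps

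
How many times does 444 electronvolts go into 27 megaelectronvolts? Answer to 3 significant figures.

60800

(27e6) / (444) = 0.06081e6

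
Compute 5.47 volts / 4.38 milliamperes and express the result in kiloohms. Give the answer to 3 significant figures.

1.25 kiloohms

(5.47) / (4.38e-3) = 1.2489e3 Ω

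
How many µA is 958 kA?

958000000000 µA

kilo = 10^3, micro = 10^-6; factor is 10^9.
958 × 10^9 = 958000000000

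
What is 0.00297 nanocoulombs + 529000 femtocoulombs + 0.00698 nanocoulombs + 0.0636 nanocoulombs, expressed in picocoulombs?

602.55 picocoulombs

In picocoulombs:
  0.00297 nanocoulombs = 0.00297 × 10³ picocoulombs = 2.97
  529000 femtocoulombs = 529000 × 10⁻³ picocoulombs = 529
  0.00698 nanocoulombs = 0.00698 × 10³ picocoulombs = 6.98
  0.0636 nanocoulombs = 0.0636 × 10³ picocoulombs = 63.6
Sum: 2.97 + 529 + 6.98 + 63.6 = 602.55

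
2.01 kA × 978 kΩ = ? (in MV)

2.01e3 × 978e3 = 1965.78e6 V

1965.78 MV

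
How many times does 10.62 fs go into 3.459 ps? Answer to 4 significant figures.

(3.459 × 10^-12) / (10.62 × 10^-15) = 0.32571 × 10^3

325.7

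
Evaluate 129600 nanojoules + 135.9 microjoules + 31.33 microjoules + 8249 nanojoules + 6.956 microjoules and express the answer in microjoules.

312.035 microjoules

In microjoules:
  129600 nanojoules = 129600 × 10⁻³ microjoules = 129.6
  135.9 microjoules → 135.9
  31.33 microjoules → 31.33
  8249 nanojoules = 8249 × 10⁻³ microjoules = 8.249
  6.956 microjoules → 6.956
Sum: 129.6 + 135.9 + 31.33 + 8.249 + 6.956 = 312.035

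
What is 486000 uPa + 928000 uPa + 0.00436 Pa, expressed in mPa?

1418.36 mPa

In mPa:
  486000 uPa = 486000e-3 mPa = 486
  928000 uPa = 928000e-3 mPa = 928
  0.00436 Pa = 0.00436e3 mPa = 4.36
Sum: 486 + 928 + 4.36 = 1418.36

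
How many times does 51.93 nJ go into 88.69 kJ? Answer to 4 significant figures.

(88.69 × 10^3) / (51.93 × 10^-9) = 1.7079 × 10^12

1708000000000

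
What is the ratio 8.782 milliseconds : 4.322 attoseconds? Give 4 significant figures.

(8.782 × 10^-3) / (4.322 × 10^-18) = 2.0319 × 10^15

2032000000000000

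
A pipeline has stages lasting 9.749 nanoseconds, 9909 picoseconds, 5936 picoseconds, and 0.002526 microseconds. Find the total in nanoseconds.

In nanoseconds:
  9.749 nanoseconds → 9.749
  9909 picoseconds = 9909 × 10⁻³ nanoseconds = 9.909
  5936 picoseconds = 5936 × 10⁻³ nanoseconds = 5.936
  0.002526 microseconds = 0.002526 × 10³ nanoseconds = 2.526
Sum: 9.749 + 9.909 + 5.936 + 2.526 = 28.12

28.12 nanoseconds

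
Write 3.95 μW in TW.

micro = 10⁻⁶, tera = 10¹²; factor is 10⁻¹⁸.
3.95 × 10⁻¹⁸ = 0.00000000000000000395

0.00000000000000000395 TW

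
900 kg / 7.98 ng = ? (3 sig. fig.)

(900 × 10^3) / (7.98 × 10^-9) = 112.8 × 10^12

113000000000000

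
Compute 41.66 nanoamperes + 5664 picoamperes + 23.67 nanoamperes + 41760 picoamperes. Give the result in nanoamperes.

In nanoamperes:
  41.66 nanoamperes → 41.66
  5664 picoamperes = 5664e-3 nanoamperes = 5.664
  23.67 nanoamperes → 23.67
  41760 picoamperes = 41760e-3 nanoamperes = 41.76
Sum: 41.66 + 5.664 + 23.67 + 41.76 = 112.754

112.754 nanoamperes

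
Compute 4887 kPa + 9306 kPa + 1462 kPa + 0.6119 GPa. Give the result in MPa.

627.555 MPa

In MPa:
  4887 kPa = 4887e-3 MPa = 4.887
  9306 kPa = 9306e-3 MPa = 9.306
  1462 kPa = 1462e-3 MPa = 1.462
  0.6119 GPa = 0.6119e3 MPa = 611.9
Sum: 4.887 + 9.306 + 1.462 + 611.9 = 627.555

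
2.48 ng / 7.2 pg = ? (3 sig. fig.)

(2.48 × 10⁻⁹) / (7.2 × 10⁻¹²) = 0.3444 × 10³

344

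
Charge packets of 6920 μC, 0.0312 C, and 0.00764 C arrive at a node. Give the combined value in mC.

45.76 mC

In mC:
  6920 μC = 6920 × 10^-3 mC = 6.92
  0.0312 C = 0.0312 × 10^3 mC = 31.2
  0.00764 C = 0.00764 × 10^3 mC = 7.64
Sum: 6.92 + 31.2 + 7.64 = 45.76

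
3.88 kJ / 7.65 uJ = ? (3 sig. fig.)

(3.88 × 10³) / (7.65 × 10⁻⁶) = 0.5072 × 10⁹

507000000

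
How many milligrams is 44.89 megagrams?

mega = 1e6, milli = 1e-3; factor is 1e9.
44.89 × 1e9 = 44890000000

44890000000 milligrams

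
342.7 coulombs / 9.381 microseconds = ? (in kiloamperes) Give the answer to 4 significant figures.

36530 kiloamperes

(342.7) / (9.381e-6) = 36.5313e6 A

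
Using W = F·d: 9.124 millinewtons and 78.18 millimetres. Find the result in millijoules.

0.71331432 millijoules

9.124e-3 × 78.18e-3 = 713.31432e-6 J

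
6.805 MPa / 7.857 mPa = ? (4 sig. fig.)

866100000

(6.805e6) / (7.857e-3) = 0.86611e9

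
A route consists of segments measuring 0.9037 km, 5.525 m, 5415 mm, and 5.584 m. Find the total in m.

920.224 m

In m:
  0.9037 km = 0.9037 × 10^3 m = 903.7
  5.525 m → 5.525
  5415 mm = 5415 × 10^-3 m = 5.415
  5.584 m → 5.584
Sum: 903.7 + 5.525 + 5.415 + 5.584 = 920.224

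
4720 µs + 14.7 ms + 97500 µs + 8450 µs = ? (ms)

In ms:
  4720 µs = 4720 × 10^-3 ms = 4.72
  14.7 ms → 14.7
  97500 µs = 97500 × 10^-3 ms = 97.5
  8450 µs = 8450 × 10^-3 ms = 8.45
Sum: 4.72 + 14.7 + 97.5 + 8.45 = 125.37

125.37 ms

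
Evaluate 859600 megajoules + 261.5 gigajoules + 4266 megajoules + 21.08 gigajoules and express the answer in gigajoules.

1146.446 gigajoules

In gigajoules:
  859600 megajoules = 859600 × 10^-3 gigajoules = 859.6
  261.5 gigajoules → 261.5
  4266 megajoules = 4266 × 10^-3 gigajoules = 4.266
  21.08 gigajoules → 21.08
Sum: 859.6 + 261.5 + 4.266 + 21.08 = 1146.446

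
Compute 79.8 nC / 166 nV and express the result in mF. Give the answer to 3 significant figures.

481 mF

(79.8 × 10^-9) / (166 × 10^-9) = 0.48072 F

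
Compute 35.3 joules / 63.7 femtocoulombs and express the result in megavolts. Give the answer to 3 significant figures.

554000000 megavolts

(35.3) / (63.7e-15) = 0.55416e15 V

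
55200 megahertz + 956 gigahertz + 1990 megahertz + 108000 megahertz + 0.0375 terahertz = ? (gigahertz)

1158.69 gigahertz

In gigahertz:
  55200 megahertz = 55200e-3 gigahertz = 55.2
  956 gigahertz → 956
  1990 megahertz = 1990e-3 gigahertz = 1.99
  108000 megahertz = 108000e-3 gigahertz = 108
  0.0375 terahertz = 0.0375e3 gigahertz = 37.5
Sum: 55.2 + 956 + 1.99 + 108 + 37.5 = 1158.69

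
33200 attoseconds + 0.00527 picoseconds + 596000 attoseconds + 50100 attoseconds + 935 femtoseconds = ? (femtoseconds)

1619.57 femtoseconds

In femtoseconds:
  33200 attoseconds = 33200 × 10^-3 femtoseconds = 33.2
  0.00527 picoseconds = 0.00527 × 10^3 femtoseconds = 5.27
  596000 attoseconds = 596000 × 10^-3 femtoseconds = 596
  50100 attoseconds = 50100 × 10^-3 femtoseconds = 50.1
  935 femtoseconds → 935
Sum: 33.2 + 5.27 + 596 + 50.1 + 935 = 1619.57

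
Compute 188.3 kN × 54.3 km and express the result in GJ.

10.22469 GJ

188.3e3 × 54.3e3 = 10224.69e6 J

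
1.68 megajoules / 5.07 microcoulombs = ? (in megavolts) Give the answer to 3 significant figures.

331000 megavolts

(1.68 × 10^6) / (5.07 × 10^-6) = 0.33136 × 10^12 V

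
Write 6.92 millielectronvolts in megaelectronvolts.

milli = 10^-3, mega = 10^6; factor is 10^-9.
6.92 × 10^-9 = 0.00000000692

0.00000000692 megaelectronvolts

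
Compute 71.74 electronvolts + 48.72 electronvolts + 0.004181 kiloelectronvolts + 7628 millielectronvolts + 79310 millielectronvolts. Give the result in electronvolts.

In electronvolts:
  71.74 electronvolts → 71.74
  48.72 electronvolts → 48.72
  0.004181 kiloelectronvolts = 0.004181 × 10³ electronvolts = 4.181
  7628 millielectronvolts = 7628 × 10⁻³ electronvolts = 7.628
  79310 millielectronvolts = 79310 × 10⁻³ electronvolts = 79.31
Sum: 71.74 + 48.72 + 4.181 + 7.628 + 79.31 = 211.579

211.579 electronvolts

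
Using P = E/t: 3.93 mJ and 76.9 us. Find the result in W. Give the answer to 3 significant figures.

(3.93 × 10⁻³) / (76.9 × 10⁻⁶) = 0.051105 × 10³ W

51.1 W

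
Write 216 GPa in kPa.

216000000 kPa

giga = 10⁹, kilo = 10³; factor is 10⁶.
216 × 10⁶ = 216000000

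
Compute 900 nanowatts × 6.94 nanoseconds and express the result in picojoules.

0.006246 picojoules

900e-9 × 6.94e-9 = 6246e-18 J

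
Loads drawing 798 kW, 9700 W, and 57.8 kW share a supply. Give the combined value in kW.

In kW:
  798 kW → 798
  9700 W = 9700 × 10⁻³ kW = 9.7
  57.8 kW → 57.8
Sum: 798 + 9.7 + 57.8 = 865.5

865.5 kW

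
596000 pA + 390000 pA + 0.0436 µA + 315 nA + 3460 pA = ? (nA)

In nA:
  596000 pA = 596000e-3 nA = 596
  390000 pA = 390000e-3 nA = 390
  0.0436 µA = 0.0436e3 nA = 43.6
  315 nA → 315
  3460 pA = 3460e-3 nA = 3.46
Sum: 596 + 390 + 43.6 + 315 + 3.46 = 1348.06

1348.06 nA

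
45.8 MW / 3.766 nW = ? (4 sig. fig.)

(45.8e6) / (3.766e-9) = 12.161e15

12160000000000000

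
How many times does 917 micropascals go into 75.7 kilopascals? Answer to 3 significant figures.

(75.7 × 10^3) / (917 × 10^-6) = 0.08255 × 10^9

82600000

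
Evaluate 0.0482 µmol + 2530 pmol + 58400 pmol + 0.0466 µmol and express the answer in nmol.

In nmol:
  0.0482 µmol = 0.0482 × 10^3 nmol = 48.2
  2530 pmol = 2530 × 10^-3 nmol = 2.53
  58400 pmol = 58400 × 10^-3 nmol = 58.4
  0.0466 µmol = 0.0466 × 10^3 nmol = 46.6
Sum: 48.2 + 2.53 + 58.4 + 46.6 = 155.73

155.73 nmol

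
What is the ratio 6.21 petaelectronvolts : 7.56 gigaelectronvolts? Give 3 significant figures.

(6.21 × 10¹⁵) / (7.56 × 10⁹) = 0.8214 × 10⁶

821000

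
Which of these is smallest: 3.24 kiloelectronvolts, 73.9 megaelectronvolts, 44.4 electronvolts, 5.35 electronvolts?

3.24 kiloelectronvolts = 3240 electronvolts
73.9 megaelectronvolts = 73900000 electronvolts
44.4 electronvolts = 44.4 electronvolts
5.35 electronvolts = 5.35 electronvolts

5.35 electronvolts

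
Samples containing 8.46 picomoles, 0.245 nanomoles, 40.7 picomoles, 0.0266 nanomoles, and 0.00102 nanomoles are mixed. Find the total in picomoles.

In picomoles:
  8.46 picomoles → 8.46
  0.245 nanomoles = 0.245 × 10³ picomoles = 245
  40.7 picomoles → 40.7
  0.0266 nanomoles = 0.0266 × 10³ picomoles = 26.6
  0.00102 nanomoles = 0.00102 × 10³ picomoles = 1.02
Sum: 8.46 + 245 + 40.7 + 26.6 + 1.02 = 321.78

321.78 picomoles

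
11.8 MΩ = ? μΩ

11800000000000 μΩ

mega = 1e6, micro = 1e-6; factor is 1e12.
11.8 × 1e12 = 11800000000000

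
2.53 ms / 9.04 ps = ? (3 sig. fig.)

(2.53 × 10^-3) / (9.04 × 10^-12) = 0.2799 × 10^9

280000000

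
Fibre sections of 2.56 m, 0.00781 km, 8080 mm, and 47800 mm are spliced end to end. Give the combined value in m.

In m:
  2.56 m → 2.56
  0.00781 km = 0.00781 × 10³ m = 7.81
  8080 mm = 8080 × 10⁻³ m = 8.08
  47800 mm = 47800 × 10⁻³ m = 47.8
Sum: 2.56 + 7.81 + 8.08 + 47.8 = 66.25

66.25 m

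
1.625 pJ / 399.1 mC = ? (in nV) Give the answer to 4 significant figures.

(1.625e-12) / (399.1e-3) = 0.00407166e-9 V

0.004072 nV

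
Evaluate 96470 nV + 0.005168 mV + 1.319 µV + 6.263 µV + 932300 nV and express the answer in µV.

In µV:
  96470 nV = 96470 × 10⁻³ µV = 96.47
  0.005168 mV = 0.005168 × 10³ µV = 5.168
  1.319 µV → 1.319
  6.263 µV → 6.263
  932300 nV = 932300 × 10⁻³ µV = 932.3
Sum: 96.47 + 5.168 + 1.319 + 6.263 + 932.3 = 1041.52

1041.52 µV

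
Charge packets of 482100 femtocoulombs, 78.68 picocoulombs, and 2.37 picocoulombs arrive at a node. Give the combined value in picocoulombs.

In picocoulombs:
  482100 femtocoulombs = 482100 × 10⁻³ picocoulombs = 482.1
  78.68 picocoulombs → 78.68
  2.37 picocoulombs → 2.37
Sum: 482.1 + 78.68 + 2.37 = 563.15

563.15 picocoulombs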